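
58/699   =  58/699 = 0.08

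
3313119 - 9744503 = -6431384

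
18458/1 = 18458=18458.00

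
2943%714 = 87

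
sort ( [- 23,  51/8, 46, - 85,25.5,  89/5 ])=[- 85,  -  23,51/8,89/5,25.5, 46 ]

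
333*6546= 2179818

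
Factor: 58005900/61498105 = 11601180/12299621 = 2^2*3^2*5^1*64451^1 * 12299621^( - 1 )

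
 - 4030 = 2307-6337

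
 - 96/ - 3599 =96/3599 = 0.03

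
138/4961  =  138/4961 = 0.03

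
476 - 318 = 158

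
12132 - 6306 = 5826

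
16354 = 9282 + 7072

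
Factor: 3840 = 2^8*3^1*5^1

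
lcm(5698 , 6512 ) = 45584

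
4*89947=359788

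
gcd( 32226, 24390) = 6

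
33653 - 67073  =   - 33420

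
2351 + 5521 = 7872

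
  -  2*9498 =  - 18996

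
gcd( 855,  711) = 9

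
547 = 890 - 343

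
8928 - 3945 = 4983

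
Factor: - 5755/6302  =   - 2^( - 1)*5^1*23^(-1 )* 137^(  -  1)*1151^1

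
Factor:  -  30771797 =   -  7^1 * 701^1*6271^1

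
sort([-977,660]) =[  -  977, 660 ]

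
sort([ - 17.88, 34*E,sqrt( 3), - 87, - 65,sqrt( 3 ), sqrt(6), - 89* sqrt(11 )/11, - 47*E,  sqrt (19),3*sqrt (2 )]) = [ - 47*E, - 87, -65, - 89*sqrt(11)/11, - 17.88, sqrt( 3),sqrt( 3),  sqrt(6) , 3*sqrt(2),sqrt( 19),34*E ] 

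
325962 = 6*54327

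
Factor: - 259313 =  - 257^1*1009^1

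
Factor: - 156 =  - 2^2*3^1*13^1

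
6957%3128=701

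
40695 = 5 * 8139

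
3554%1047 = 413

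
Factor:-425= - 5^2 * 17^1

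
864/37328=54/2333 = 0.02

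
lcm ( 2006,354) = 6018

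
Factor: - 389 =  - 389^1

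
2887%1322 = 243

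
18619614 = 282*66027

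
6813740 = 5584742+1228998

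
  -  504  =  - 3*168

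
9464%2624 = 1592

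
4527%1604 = 1319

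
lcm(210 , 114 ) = 3990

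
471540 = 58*8130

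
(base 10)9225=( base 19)16aa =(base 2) 10010000001001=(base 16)2409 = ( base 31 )9II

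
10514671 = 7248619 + 3266052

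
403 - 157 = 246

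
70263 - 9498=60765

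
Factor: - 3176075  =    -  5^2*7^1*18149^1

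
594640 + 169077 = 763717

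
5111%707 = 162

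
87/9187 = 87/9187= 0.01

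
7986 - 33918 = -25932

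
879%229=192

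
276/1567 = 276/1567 = 0.18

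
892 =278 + 614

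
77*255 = 19635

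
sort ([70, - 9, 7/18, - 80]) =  [  -  80,-9, 7/18, 70 ]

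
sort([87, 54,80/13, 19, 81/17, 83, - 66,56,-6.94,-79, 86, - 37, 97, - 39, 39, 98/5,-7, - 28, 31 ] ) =[-79,  -  66, - 39 ,- 37, -28 ,- 7, -6.94, 81/17, 80/13,19,98/5, 31, 39, 54,56,83,86,87, 97] 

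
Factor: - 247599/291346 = - 2^ (  -  1)*3^2*17^( - 1 )*19^( -1)*61^1= - 549/646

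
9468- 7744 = 1724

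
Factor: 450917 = 450917^1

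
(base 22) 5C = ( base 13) 95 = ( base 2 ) 1111010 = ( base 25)4M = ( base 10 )122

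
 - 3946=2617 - 6563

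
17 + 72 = 89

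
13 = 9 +4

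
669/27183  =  223/9061 = 0.02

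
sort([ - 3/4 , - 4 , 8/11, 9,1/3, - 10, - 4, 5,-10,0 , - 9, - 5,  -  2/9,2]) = [ - 10, - 10, - 9, - 5, - 4 , - 4, - 3/4, - 2/9, 0, 1/3 , 8/11 , 2 , 5 , 9]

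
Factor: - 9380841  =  -3^1*41^1 * 53^1*1439^1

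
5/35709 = 5/35709 = 0.00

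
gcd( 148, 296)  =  148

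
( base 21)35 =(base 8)104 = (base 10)68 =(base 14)4C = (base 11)62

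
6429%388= 221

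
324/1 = 324 = 324.00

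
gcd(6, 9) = 3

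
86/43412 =43/21706 = 0.00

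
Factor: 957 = 3^1*11^1  *29^1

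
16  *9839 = 157424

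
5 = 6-1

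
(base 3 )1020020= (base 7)2421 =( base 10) 897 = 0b1110000001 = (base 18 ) 2DF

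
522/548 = 261/274 = 0.95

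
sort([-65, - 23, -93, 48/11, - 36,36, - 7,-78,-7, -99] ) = [ -99, - 93,-78, - 65,  -  36, - 23,- 7, - 7,48/11 , 36]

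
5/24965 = 1/4993 = 0.00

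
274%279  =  274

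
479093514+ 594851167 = 1073944681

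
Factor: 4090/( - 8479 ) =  - 2^1*5^1*61^( - 1 ) * 139^(  -  1)* 409^1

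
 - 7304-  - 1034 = -6270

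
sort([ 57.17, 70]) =[57.17, 70] 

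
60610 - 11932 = 48678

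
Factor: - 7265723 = -23^1*103^1*3067^1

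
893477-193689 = 699788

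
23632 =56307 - 32675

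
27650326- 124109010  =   - 96458684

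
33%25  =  8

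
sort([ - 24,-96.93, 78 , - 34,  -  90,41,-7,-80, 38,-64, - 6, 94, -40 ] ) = [-96.93, - 90,-80, - 64, - 40, - 34, - 24,-7, - 6, 38,41, 78, 94 ] 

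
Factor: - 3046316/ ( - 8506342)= 2^1 * 7^1 * 47^( - 1) * 6961^( - 1 )*8369^1  =  117166/327167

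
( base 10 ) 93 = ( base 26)3f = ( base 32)2t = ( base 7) 162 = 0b1011101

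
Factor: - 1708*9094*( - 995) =15454889240 = 2^3*5^1*7^1*61^1*199^1 * 4547^1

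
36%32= 4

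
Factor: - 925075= - 5^2 * 37003^1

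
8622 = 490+8132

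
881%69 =53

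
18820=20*941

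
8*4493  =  35944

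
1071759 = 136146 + 935613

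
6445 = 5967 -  - 478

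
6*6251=37506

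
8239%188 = 155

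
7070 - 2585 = 4485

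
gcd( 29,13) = 1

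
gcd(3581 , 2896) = 1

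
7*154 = 1078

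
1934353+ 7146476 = 9080829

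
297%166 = 131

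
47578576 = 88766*536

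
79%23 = 10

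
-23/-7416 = 23/7416 = 0.00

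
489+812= 1301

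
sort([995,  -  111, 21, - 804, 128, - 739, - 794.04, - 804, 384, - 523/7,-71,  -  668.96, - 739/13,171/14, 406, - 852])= [ - 852 , - 804, - 804  , - 794.04, - 739, - 668.96, - 111, - 523/7 ,  -  71 , - 739/13,  171/14, 21, 128 , 384, 406, 995 ]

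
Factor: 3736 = 2^3*467^1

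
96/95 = 96/95 = 1.01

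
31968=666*48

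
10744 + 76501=87245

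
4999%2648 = 2351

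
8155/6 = 8155/6 = 1359.17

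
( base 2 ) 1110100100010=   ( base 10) 7458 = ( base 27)A66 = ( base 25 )BN8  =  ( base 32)792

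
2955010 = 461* 6410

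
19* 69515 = 1320785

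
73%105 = 73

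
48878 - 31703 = 17175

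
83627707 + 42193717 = 125821424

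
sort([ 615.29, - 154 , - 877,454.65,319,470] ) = [ - 877,  -  154,319  ,  454.65,470,615.29]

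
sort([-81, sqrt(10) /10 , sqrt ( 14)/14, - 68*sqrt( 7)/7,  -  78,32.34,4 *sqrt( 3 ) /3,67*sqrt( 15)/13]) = [-81,  -  78, - 68*sqrt( 7 )/7, sqrt( 14 ) /14 , sqrt( 10)/10,  4*sqrt(3)/3,67*sqrt(15 )/13, 32.34 ]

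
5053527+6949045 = 12002572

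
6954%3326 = 302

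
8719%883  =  772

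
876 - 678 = 198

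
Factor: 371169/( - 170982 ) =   -  699/322  =  - 2^( - 1)*3^1*7^(-1) *23^(  -  1)* 233^1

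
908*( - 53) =-48124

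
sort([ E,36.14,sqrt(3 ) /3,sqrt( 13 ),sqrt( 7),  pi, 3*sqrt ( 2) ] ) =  [sqrt ( 3)/3,sqrt( 7),E,pi,sqrt( 13) , 3*sqrt( 2) , 36.14]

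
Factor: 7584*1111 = 8425824 = 2^5*3^1*11^1*79^1  *101^1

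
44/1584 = 1/36 = 0.03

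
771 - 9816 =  - 9045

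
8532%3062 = 2408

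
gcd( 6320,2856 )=8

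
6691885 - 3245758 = 3446127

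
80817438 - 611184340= - 530366902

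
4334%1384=182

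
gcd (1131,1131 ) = 1131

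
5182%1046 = 998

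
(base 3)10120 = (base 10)96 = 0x60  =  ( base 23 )44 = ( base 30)36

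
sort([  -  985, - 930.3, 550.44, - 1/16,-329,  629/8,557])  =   [- 985, - 930.3,-329, - 1/16, 629/8,  550.44,  557 ] 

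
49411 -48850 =561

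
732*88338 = 64663416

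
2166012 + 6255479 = 8421491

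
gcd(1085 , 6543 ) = 1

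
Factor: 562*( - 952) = -535024 = -  2^4*7^1*17^1*281^1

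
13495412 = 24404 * 553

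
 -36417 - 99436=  - 135853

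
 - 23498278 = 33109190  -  56607468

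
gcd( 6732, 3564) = 396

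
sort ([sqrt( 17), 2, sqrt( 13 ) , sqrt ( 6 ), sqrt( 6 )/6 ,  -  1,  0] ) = [ - 1, 0, sqrt(6 )/6, 2, sqrt( 6 ),  sqrt( 13), sqrt( 17) ] 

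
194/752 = 97/376=0.26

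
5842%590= 532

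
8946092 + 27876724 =36822816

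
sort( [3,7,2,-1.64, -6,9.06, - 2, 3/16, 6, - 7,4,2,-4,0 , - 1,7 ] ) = [ - 7, - 6,- 4, -2, - 1.64, - 1,0,3/16,2,2,  3,4, 6,7, 7,9.06]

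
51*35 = 1785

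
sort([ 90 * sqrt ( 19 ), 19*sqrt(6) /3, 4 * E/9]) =[4*E/9,19 * sqrt( 6)/3,90*sqrt( 19)] 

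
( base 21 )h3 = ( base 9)440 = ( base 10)360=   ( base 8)550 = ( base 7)1023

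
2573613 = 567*4539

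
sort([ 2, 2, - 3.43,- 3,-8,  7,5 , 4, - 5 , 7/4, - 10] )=[-10, - 8, - 5, - 3.43,  -  3, 7/4,2, 2, 4, 5,7]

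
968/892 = 242/223 = 1.09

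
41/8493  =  41/8493 = 0.00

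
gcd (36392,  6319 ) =1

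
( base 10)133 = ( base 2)10000101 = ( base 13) A3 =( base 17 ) 7E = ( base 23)5i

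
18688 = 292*64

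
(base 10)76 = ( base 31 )2E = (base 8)114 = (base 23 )37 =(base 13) 5b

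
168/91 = 24/13 = 1.85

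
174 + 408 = 582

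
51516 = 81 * 636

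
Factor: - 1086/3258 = -1/3 = - 3^( - 1)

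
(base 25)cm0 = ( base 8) 17562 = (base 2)1111101110010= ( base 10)8050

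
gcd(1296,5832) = 648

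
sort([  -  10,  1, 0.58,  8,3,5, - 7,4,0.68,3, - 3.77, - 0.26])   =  [ - 10, - 7, -3.77  , - 0.26, 0.58,0.68,1,  3 , 3,  4,5, 8] 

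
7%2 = 1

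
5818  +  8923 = 14741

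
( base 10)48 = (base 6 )120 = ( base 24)20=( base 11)44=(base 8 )60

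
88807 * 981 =87119667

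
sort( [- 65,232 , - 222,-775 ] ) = [-775,- 222, - 65 , 232]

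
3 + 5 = 8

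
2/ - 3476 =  - 1/1738 = -0.00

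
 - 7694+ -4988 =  - 12682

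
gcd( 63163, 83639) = 1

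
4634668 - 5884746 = - 1250078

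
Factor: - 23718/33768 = -2^( - 2)*3^(-1)*7^(-1 )* 59^1=- 59/84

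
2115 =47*45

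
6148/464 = 53/4 = 13.25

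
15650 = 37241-21591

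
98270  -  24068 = 74202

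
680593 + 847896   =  1528489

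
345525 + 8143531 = 8489056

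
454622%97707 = 63794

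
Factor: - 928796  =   - 2^2 *11^2*  19^1*101^1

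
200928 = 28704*7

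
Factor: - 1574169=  - 3^1*19^1*27617^1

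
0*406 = 0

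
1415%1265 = 150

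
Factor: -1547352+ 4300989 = 2753637 =3^1 * 29^1*31^1*1021^1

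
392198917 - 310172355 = 82026562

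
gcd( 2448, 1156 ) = 68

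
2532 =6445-3913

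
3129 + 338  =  3467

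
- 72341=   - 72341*1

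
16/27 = 16/27 =0.59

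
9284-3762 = 5522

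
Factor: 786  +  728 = 2^1*757^1   =  1514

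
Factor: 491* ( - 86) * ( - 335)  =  2^1 * 5^1*43^1*67^1*491^1=   14145710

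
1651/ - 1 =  - 1651/1  =  -1651.00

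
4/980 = 1/245 = 0.00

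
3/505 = 3/505 = 0.01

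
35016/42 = 833 + 5/7 = 833.71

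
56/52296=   7/6537  =  0.00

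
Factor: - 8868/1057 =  - 2^2*3^1*7^( - 1)*151^( - 1)*739^1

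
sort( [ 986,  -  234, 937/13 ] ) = [ - 234, 937/13,  986 ]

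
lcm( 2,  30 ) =30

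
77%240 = 77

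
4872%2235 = 402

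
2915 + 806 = 3721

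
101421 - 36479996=-36378575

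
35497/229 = 155+2/229 = 155.01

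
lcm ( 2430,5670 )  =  17010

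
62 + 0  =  62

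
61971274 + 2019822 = 63991096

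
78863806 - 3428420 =75435386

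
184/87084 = 46/21771 = 0.00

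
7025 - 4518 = 2507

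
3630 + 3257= 6887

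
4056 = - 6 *( - 676 )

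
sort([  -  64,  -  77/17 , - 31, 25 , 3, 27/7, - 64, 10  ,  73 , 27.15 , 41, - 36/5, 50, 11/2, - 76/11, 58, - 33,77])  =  [ - 64, - 64,-33,-31, - 36/5, - 76/11,-77/17, 3, 27/7,11/2, 10, 25,27.15, 41, 50, 58,73, 77]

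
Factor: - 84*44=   -  3696 = - 2^4*3^1*7^1*11^1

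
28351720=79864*355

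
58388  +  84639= 143027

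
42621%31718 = 10903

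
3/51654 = 1/17218 = 0.00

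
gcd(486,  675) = 27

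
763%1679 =763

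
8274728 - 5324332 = 2950396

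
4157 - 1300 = 2857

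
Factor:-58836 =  - 2^2*3^1*4903^1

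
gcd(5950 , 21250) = 850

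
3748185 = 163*22995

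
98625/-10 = -9863 + 1/2 = - 9862.50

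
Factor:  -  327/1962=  - 2^ (  -  1 )*3^(-1) = - 1/6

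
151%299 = 151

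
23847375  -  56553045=  -  32705670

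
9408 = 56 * 168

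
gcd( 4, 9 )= 1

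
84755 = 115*737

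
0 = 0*62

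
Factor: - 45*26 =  - 1170 = - 2^1*3^2*5^1*13^1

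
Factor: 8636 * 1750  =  2^3*5^3*7^1* 17^1 * 127^1=15113000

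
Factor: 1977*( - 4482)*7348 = - 2^3*3^4*11^1*83^1 * 167^1*659^1 = -  65109996072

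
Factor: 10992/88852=2^2*3^1*97^( - 1) = 12/97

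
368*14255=5245840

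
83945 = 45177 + 38768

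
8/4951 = 8/4951 = 0.00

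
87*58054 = 5050698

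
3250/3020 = 1 + 23/302 = 1.08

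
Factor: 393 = 3^1 * 131^1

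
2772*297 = 823284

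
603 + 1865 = 2468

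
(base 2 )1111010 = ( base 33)3n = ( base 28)4a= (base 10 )122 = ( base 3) 11112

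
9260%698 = 186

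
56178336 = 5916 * 9496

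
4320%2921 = 1399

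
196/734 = 98/367 =0.27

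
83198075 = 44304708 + 38893367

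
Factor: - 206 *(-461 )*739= 70179874 =2^1*103^1*461^1*739^1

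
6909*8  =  55272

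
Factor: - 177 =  - 3^1 * 59^1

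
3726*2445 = 9110070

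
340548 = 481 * 708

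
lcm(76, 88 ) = 1672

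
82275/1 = 82275 = 82275.00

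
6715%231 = 16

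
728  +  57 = 785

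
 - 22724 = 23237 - 45961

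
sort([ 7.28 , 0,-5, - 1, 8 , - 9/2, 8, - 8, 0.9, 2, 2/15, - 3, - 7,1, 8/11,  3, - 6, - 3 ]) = [ - 8, - 7, - 6 , - 5,  -  9/2, - 3,  -  3,-1,0, 2/15,  8/11 , 0.9,1  ,  2, 3,7.28, 8,8 ]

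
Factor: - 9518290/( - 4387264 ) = 2^(  -  5 )* 5^1 *7^( - 2)*1399^( - 1)*951829^1= 4759145/2193632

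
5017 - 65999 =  - 60982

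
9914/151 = 9914/151 = 65.66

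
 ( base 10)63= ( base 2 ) 111111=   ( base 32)1V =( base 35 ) 1S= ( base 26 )2b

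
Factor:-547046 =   -  2^1*43^1 * 6361^1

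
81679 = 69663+12016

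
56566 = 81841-25275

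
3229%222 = 121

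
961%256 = 193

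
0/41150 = 0 =0.00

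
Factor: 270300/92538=2^1*3^ (-1 ) * 5^2 * 17^1*97^( - 1) = 850/291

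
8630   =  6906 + 1724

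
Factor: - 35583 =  - 3^1*29^1*409^1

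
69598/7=69598/7 = 9942.57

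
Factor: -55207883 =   -  55207883^1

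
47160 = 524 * 90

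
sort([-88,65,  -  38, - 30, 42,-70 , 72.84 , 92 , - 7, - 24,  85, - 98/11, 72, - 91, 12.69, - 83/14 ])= [-91,-88, - 70, - 38 ,-30 ,-24, - 98/11, - 7, - 83/14, 12.69 , 42,65,72, 72.84, 85 , 92]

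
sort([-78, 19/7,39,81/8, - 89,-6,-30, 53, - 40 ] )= [-89,  -  78 ,-40, - 30,- 6, 19/7, 81/8, 39,53]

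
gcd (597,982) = 1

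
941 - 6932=-5991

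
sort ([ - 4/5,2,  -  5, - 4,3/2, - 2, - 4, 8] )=[ - 5, - 4, - 4,-2, - 4/5,3/2, 2,8]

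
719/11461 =719/11461 =0.06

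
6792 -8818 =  - 2026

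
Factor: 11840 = 2^6*5^1 *37^1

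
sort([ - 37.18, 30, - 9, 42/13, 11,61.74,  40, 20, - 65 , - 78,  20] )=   [ - 78 , - 65,  -  37.18, - 9, 42/13,11, 20,20, 30,  40,61.74]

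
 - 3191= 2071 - 5262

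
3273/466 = 7 + 11/466 = 7.02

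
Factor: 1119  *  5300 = 5930700 = 2^2 * 3^1 * 5^2*53^1*373^1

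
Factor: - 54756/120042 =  - 26/57 =- 2^1*3^( - 1)*13^1*19^(-1) 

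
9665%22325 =9665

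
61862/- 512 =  - 30931/256 = -120.82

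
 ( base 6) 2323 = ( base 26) l9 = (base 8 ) 1053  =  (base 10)555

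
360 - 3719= - 3359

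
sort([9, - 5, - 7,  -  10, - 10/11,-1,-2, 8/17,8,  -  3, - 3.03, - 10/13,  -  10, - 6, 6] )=[ - 10,-10, - 7, - 6, - 5, - 3.03, - 3,- 2, - 1,  -  10/11,  -  10/13 , 8/17, 6, 8, 9]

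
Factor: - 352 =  -2^5*11^1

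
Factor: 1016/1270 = 2^2*5^( - 1 ) = 4/5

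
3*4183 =12549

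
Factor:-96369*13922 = -2^1*3^1 *7^1 * 13^1*353^1* 6961^1  =  - 1341649218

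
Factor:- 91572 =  - 2^2*3^1 * 13^1 * 587^1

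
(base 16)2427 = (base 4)2100213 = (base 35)7jf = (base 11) 6A54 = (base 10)9255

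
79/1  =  79 = 79.00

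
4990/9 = 4990/9 =554.44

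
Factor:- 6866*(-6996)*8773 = 421406984328 = 2^3*3^1*11^1*31^1 * 53^1 * 283^1*3433^1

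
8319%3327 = 1665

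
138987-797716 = - 658729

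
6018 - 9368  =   - 3350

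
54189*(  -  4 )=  - 216756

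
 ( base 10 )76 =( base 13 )5b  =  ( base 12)64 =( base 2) 1001100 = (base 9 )84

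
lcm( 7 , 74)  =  518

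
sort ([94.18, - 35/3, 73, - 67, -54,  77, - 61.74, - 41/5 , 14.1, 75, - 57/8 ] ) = [ - 67,-61.74, - 54, - 35/3, - 41/5, - 57/8, 14.1, 73,75,77, 94.18] 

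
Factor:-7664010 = - 2^1*3^1*5^1* 255467^1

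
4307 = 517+3790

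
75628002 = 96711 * 782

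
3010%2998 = 12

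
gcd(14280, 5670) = 210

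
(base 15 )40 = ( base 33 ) 1R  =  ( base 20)30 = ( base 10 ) 60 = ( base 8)74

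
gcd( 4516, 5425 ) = 1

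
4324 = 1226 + 3098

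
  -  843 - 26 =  - 869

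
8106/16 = 506 + 5/8 = 506.62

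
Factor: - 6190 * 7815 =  - 48374850 = - 2^1  *  3^1*5^2*521^1*619^1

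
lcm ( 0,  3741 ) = 0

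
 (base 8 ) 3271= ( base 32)1lp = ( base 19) 4EB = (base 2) 11010111001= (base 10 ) 1721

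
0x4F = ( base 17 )4b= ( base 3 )2221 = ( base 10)79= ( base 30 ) 2j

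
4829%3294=1535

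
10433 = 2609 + 7824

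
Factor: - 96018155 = -5^1*19203631^1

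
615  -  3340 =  - 2725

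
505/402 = 505/402 = 1.26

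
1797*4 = 7188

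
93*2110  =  196230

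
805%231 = 112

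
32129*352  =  11309408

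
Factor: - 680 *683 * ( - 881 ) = 409171640= 2^3 * 5^1 *17^1 *683^1*881^1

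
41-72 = -31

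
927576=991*936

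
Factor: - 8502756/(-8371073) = 2^2*3^1*89^( - 1)*94057^( - 1 )*708563^1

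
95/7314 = 95/7314 = 0.01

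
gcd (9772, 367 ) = 1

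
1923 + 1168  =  3091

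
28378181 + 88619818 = 116997999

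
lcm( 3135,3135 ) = 3135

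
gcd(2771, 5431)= 1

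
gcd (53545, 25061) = 1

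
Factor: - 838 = - 2^1*419^1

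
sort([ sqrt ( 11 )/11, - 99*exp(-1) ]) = [ - 99*exp(-1 ), sqrt(11 ) /11 ] 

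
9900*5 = 49500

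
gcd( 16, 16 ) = 16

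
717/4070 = 717/4070 = 0.18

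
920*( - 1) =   -  920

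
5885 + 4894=10779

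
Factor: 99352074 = 2^1*3^1*16558679^1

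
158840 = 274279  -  115439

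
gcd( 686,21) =7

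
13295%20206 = 13295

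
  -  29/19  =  -29/19 =- 1.53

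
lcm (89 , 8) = 712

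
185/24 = 185/24 = 7.71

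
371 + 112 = 483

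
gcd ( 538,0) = 538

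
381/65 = 381/65 = 5.86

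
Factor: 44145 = 3^4 * 5^1 * 109^1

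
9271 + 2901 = 12172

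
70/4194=35/2097 =0.02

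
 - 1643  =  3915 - 5558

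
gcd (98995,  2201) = 1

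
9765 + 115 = 9880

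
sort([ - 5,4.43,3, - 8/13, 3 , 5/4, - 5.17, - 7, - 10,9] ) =[ - 10, - 7, - 5.17, - 5,-8/13, 5/4,3, 3,4.43,9]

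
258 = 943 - 685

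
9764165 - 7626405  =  2137760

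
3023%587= 88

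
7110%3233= 644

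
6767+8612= 15379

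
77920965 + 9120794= 87041759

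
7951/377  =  7951/377 = 21.09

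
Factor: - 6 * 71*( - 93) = 2^1 *3^2*31^1*71^1 = 39618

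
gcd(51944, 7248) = 1208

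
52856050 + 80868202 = 133724252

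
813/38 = 813/38 = 21.39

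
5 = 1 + 4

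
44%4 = 0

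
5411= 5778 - 367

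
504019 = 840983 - 336964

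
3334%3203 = 131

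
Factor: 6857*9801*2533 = 170231422581 = 3^4 * 11^2*17^1*149^1*6857^1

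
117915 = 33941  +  83974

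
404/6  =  202/3 = 67.33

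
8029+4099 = 12128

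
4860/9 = 540  =  540.00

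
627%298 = 31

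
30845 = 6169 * 5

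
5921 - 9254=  - 3333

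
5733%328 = 157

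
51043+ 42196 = 93239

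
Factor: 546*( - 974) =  - 531804 = -  2^2*3^1*7^1*13^1*487^1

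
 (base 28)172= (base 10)982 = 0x3d6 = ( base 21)24g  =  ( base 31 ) 10l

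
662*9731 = 6441922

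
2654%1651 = 1003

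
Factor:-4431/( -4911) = 7^1*211^1*1637^( - 1) = 1477/1637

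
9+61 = 70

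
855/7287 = 285/2429 = 0.12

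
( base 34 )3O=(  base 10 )126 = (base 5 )1001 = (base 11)105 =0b1111110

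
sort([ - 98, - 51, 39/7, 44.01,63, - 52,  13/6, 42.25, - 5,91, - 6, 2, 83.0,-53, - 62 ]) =[ - 98 ,-62, - 53,-52, - 51, - 6,-5  ,  2, 13/6, 39/7, 42.25, 44.01,63, 83.0,91] 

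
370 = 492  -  122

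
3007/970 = 31/10 = 3.10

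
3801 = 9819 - 6018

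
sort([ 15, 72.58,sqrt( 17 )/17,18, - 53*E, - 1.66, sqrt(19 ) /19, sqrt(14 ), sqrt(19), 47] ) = [ - 53*E, - 1.66, sqrt( 19)/19, sqrt(17 )/17, sqrt(14 ), sqrt(  19), 15,18,47, 72.58 ]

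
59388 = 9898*6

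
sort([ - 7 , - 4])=[ - 7 , - 4]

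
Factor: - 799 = - 17^1*47^1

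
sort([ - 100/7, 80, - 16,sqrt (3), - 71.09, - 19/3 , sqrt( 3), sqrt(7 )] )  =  [ - 71.09, -16, - 100/7,-19/3, sqrt( 3 ),sqrt(3 ),sqrt(7 ),80 ]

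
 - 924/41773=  - 1 + 40849/41773 = - 0.02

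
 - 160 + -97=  - 257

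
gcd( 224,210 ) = 14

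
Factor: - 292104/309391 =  - 2^3*3^2*4057^1 * 309391^( - 1 ) 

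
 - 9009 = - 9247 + 238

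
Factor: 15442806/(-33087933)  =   - 2^1*3^ ( - 3)*17^( - 1)*113^1 * 22777^1*24029^( - 1)= - 5147602/11029311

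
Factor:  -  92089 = - 17^1*5417^1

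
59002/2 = 29501= 29501.00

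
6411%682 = 273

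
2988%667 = 320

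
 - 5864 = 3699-9563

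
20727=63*329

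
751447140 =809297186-57850046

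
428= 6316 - 5888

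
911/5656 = 911/5656 = 0.16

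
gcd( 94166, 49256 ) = 2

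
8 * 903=7224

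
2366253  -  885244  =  1481009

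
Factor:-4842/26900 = -2^( - 1)*3^2*5^( - 2) = - 9/50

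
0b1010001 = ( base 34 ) 2D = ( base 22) 3f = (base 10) 81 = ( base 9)100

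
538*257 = 138266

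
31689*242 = 7668738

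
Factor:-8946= -2^1*3^2 * 7^1*71^1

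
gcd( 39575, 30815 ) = 5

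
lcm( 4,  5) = 20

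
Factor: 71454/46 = 35727/23 = 3^1*23^( - 1 )*11909^1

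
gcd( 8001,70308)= 63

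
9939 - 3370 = 6569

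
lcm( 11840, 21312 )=106560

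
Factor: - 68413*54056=-2^3 *29^1 * 37^1*43^2*233^1 = -3698133128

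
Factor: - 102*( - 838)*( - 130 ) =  - 11111880 = - 2^3*3^1*5^1*13^1 * 17^1 * 419^1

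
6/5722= 3/2861= 0.00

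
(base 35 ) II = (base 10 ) 648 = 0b1010001000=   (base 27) o0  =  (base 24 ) 130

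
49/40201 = 7/5743  =  0.00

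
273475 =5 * 54695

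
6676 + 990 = 7666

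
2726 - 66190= - 63464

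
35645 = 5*7129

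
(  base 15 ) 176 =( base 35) 9l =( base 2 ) 101010000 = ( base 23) EE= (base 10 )336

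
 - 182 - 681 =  - 863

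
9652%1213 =1161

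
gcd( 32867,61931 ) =1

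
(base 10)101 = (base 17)5G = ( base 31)38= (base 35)2V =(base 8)145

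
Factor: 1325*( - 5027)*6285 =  - 3^1*5^3*11^1 * 53^1 * 419^1*457^1 = - 41862970875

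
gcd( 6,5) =1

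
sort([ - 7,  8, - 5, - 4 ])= [ - 7,  -  5 , - 4,8 ] 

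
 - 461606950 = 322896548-784503498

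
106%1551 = 106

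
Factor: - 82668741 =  - 3^1*2153^1*12799^1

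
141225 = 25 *5649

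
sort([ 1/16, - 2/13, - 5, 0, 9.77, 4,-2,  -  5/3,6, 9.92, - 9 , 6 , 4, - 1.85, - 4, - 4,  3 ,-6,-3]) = [- 9, - 6, - 5, - 4, - 4 ,-3, - 2, - 1.85, - 5/3,-2/13,0,  1/16, 3,  4,  4  ,  6,6, 9.77, 9.92] 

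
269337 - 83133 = 186204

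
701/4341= 701/4341  =  0.16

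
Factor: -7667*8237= - 11^1 * 17^1*41^1*8237^1 =- 63153079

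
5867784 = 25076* 234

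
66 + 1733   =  1799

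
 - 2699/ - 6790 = 2699/6790 = 0.40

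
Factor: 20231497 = 11^1*13^2*10883^1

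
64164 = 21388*3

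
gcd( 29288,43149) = 1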